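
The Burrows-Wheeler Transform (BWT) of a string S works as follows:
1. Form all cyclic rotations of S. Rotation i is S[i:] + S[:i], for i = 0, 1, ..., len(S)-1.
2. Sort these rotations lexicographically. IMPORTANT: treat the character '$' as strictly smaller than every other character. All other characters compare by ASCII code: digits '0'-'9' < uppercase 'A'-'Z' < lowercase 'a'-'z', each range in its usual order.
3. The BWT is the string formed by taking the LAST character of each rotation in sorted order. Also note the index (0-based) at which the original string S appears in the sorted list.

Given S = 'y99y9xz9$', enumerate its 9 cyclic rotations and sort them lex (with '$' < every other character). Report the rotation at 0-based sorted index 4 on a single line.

All 9 rotations (rotation i = S[i:]+S[:i]):
  rot[0] = y99y9xz9$
  rot[1] = 99y9xz9$y
  rot[2] = 9y9xz9$y9
  rot[3] = y9xz9$y99
  rot[4] = 9xz9$y99y
  rot[5] = xz9$y99y9
  rot[6] = z9$y99y9x
  rot[7] = 9$y99y9xz
  rot[8] = $y99y9xz9
Sorted (with $ < everything):
  sorted[0] = $y99y9xz9
  sorted[1] = 9$y99y9xz
  sorted[2] = 99y9xz9$y
  sorted[3] = 9xz9$y99y
  sorted[4] = 9y9xz9$y9
  sorted[5] = xz9$y99y9
  sorted[6] = y99y9xz9$
  sorted[7] = y9xz9$y99
  sorted[8] = z9$y99y9x
sorted[4] = 9y9xz9$y9

Answer: 9y9xz9$y9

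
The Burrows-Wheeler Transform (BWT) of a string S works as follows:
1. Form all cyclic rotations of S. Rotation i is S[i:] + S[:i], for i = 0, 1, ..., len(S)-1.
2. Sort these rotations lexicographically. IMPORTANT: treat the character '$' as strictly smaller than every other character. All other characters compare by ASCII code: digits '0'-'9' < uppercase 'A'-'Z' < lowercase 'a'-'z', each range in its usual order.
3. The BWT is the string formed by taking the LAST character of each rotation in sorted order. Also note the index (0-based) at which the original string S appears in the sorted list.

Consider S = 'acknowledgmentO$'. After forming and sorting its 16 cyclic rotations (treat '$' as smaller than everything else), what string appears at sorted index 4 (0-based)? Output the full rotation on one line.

All 16 rotations (rotation i = S[i:]+S[:i]):
  rot[0] = acknowledgmentO$
  rot[1] = cknowledgmentO$a
  rot[2] = knowledgmentO$ac
  rot[3] = nowledgmentO$ack
  rot[4] = owledgmentO$ackn
  rot[5] = wledgmentO$ackno
  rot[6] = ledgmentO$acknow
  rot[7] = edgmentO$acknowl
  rot[8] = dgmentO$acknowle
  rot[9] = gmentO$acknowled
  rot[10] = mentO$acknowledg
  rot[11] = entO$acknowledgm
  rot[12] = ntO$acknowledgme
  rot[13] = tO$acknowledgmen
  rot[14] = O$acknowledgment
  rot[15] = $acknowledgmentO
Sorted (with $ < everything):
  sorted[0] = $acknowledgmentO
  sorted[1] = O$acknowledgment
  sorted[2] = acknowledgmentO$
  sorted[3] = cknowledgmentO$a
  sorted[4] = dgmentO$acknowle
  sorted[5] = edgmentO$acknowl
  sorted[6] = entO$acknowledgm
  sorted[7] = gmentO$acknowled
  sorted[8] = knowledgmentO$ac
  sorted[9] = ledgmentO$acknow
  sorted[10] = mentO$acknowledg
  sorted[11] = nowledgmentO$ack
  sorted[12] = ntO$acknowledgme
  sorted[13] = owledgmentO$ackn
  sorted[14] = tO$acknowledgmen
  sorted[15] = wledgmentO$ackno
sorted[4] = dgmentO$acknowle

Answer: dgmentO$acknowle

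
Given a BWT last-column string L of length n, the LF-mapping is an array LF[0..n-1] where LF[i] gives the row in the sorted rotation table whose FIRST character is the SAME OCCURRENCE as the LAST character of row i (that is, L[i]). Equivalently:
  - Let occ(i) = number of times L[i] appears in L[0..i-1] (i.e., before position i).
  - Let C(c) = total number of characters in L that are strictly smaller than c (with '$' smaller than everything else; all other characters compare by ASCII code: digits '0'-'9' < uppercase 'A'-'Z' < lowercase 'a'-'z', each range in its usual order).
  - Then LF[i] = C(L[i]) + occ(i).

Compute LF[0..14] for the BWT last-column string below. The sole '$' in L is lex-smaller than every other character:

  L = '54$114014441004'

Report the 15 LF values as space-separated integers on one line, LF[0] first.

Answer: 14 8 0 4 5 9 1 6 10 11 12 7 2 3 13

Derivation:
Char counts: '$':1, '0':3, '1':4, '4':6, '5':1
C (first-col start): C('$')=0, C('0')=1, C('1')=4, C('4')=8, C('5')=14
L[0]='5': occ=0, LF[0]=C('5')+0=14+0=14
L[1]='4': occ=0, LF[1]=C('4')+0=8+0=8
L[2]='$': occ=0, LF[2]=C('$')+0=0+0=0
L[3]='1': occ=0, LF[3]=C('1')+0=4+0=4
L[4]='1': occ=1, LF[4]=C('1')+1=4+1=5
L[5]='4': occ=1, LF[5]=C('4')+1=8+1=9
L[6]='0': occ=0, LF[6]=C('0')+0=1+0=1
L[7]='1': occ=2, LF[7]=C('1')+2=4+2=6
L[8]='4': occ=2, LF[8]=C('4')+2=8+2=10
L[9]='4': occ=3, LF[9]=C('4')+3=8+3=11
L[10]='4': occ=4, LF[10]=C('4')+4=8+4=12
L[11]='1': occ=3, LF[11]=C('1')+3=4+3=7
L[12]='0': occ=1, LF[12]=C('0')+1=1+1=2
L[13]='0': occ=2, LF[13]=C('0')+2=1+2=3
L[14]='4': occ=5, LF[14]=C('4')+5=8+5=13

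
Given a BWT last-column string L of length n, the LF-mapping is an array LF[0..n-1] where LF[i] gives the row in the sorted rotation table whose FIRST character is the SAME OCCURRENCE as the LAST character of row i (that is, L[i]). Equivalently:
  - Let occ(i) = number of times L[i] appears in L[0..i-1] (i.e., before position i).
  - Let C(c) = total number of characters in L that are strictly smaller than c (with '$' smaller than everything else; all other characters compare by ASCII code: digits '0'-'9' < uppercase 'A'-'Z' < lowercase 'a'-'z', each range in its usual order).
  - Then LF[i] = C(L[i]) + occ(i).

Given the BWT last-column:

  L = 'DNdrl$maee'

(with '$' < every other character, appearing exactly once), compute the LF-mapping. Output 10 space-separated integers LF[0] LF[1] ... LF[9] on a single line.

Char counts: '$':1, 'D':1, 'N':1, 'a':1, 'd':1, 'e':2, 'l':1, 'm':1, 'r':1
C (first-col start): C('$')=0, C('D')=1, C('N')=2, C('a')=3, C('d')=4, C('e')=5, C('l')=7, C('m')=8, C('r')=9
L[0]='D': occ=0, LF[0]=C('D')+0=1+0=1
L[1]='N': occ=0, LF[1]=C('N')+0=2+0=2
L[2]='d': occ=0, LF[2]=C('d')+0=4+0=4
L[3]='r': occ=0, LF[3]=C('r')+0=9+0=9
L[4]='l': occ=0, LF[4]=C('l')+0=7+0=7
L[5]='$': occ=0, LF[5]=C('$')+0=0+0=0
L[6]='m': occ=0, LF[6]=C('m')+0=8+0=8
L[7]='a': occ=0, LF[7]=C('a')+0=3+0=3
L[8]='e': occ=0, LF[8]=C('e')+0=5+0=5
L[9]='e': occ=1, LF[9]=C('e')+1=5+1=6

Answer: 1 2 4 9 7 0 8 3 5 6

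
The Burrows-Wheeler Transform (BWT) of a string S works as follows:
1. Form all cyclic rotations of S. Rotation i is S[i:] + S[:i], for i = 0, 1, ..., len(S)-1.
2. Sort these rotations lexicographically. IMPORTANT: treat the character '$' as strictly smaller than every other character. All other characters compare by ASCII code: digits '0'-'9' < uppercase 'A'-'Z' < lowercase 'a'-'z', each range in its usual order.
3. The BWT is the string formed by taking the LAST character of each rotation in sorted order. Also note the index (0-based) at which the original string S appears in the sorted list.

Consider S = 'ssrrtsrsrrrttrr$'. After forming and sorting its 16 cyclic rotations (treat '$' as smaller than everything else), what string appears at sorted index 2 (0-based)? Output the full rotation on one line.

All 16 rotations (rotation i = S[i:]+S[:i]):
  rot[0] = ssrrtsrsrrrttrr$
  rot[1] = srrtsrsrrrttrr$s
  rot[2] = rrtsrsrrrttrr$ss
  rot[3] = rtsrsrrrttrr$ssr
  rot[4] = tsrsrrrttrr$ssrr
  rot[5] = srsrrrttrr$ssrrt
  rot[6] = rsrrrttrr$ssrrts
  rot[7] = srrrttrr$ssrrtsr
  rot[8] = rrrttrr$ssrrtsrs
  rot[9] = rrttrr$ssrrtsrsr
  rot[10] = rttrr$ssrrtsrsrr
  rot[11] = ttrr$ssrrtsrsrrr
  rot[12] = trr$ssrrtsrsrrrt
  rot[13] = rr$ssrrtsrsrrrtt
  rot[14] = r$ssrrtsrsrrrttr
  rot[15] = $ssrrtsrsrrrttrr
Sorted (with $ < everything):
  sorted[0] = $ssrrtsrsrrrttrr
  sorted[1] = r$ssrrtsrsrrrttr
  sorted[2] = rr$ssrrtsrsrrrtt
  sorted[3] = rrrttrr$ssrrtsrs
  sorted[4] = rrtsrsrrrttrr$ss
  sorted[5] = rrttrr$ssrrtsrsr
  sorted[6] = rsrrrttrr$ssrrts
  sorted[7] = rtsrsrrrttrr$ssr
  sorted[8] = rttrr$ssrrtsrsrr
  sorted[9] = srrrttrr$ssrrtsr
  sorted[10] = srrtsrsrrrttrr$s
  sorted[11] = srsrrrttrr$ssrrt
  sorted[12] = ssrrtsrsrrrttrr$
  sorted[13] = trr$ssrrtsrsrrrt
  sorted[14] = tsrsrrrttrr$ssrr
  sorted[15] = ttrr$ssrrtsrsrrr
sorted[2] = rr$ssrrtsrsrrrtt

Answer: rr$ssrrtsrsrrrtt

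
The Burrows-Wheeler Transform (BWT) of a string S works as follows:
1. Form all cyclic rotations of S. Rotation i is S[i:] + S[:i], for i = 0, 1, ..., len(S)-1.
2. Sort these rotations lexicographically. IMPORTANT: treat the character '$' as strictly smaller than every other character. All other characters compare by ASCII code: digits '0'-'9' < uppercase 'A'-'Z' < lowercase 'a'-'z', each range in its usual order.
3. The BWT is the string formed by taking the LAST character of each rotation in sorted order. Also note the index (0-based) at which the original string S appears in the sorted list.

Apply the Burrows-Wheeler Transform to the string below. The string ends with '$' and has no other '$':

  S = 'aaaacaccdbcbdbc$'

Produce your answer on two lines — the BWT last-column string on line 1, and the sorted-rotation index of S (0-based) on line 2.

Answer: c$aaacddcbabacbc
1

Derivation:
All 16 rotations (rotation i = S[i:]+S[:i]):
  rot[0] = aaaacaccdbcbdbc$
  rot[1] = aaacaccdbcbdbc$a
  rot[2] = aacaccdbcbdbc$aa
  rot[3] = acaccdbcbdbc$aaa
  rot[4] = caccdbcbdbc$aaaa
  rot[5] = accdbcbdbc$aaaac
  rot[6] = ccdbcbdbc$aaaaca
  rot[7] = cdbcbdbc$aaaacac
  rot[8] = dbcbdbc$aaaacacc
  rot[9] = bcbdbc$aaaacaccd
  rot[10] = cbdbc$aaaacaccdb
  rot[11] = bdbc$aaaacaccdbc
  rot[12] = dbc$aaaacaccdbcb
  rot[13] = bc$aaaacaccdbcbd
  rot[14] = c$aaaacaccdbcbdb
  rot[15] = $aaaacaccdbcbdbc
Sorted (with $ < everything):
  sorted[0] = $aaaacaccdbcbdbc  (last char: 'c')
  sorted[1] = aaaacaccdbcbdbc$  (last char: '$')
  sorted[2] = aaacaccdbcbdbc$a  (last char: 'a')
  sorted[3] = aacaccdbcbdbc$aa  (last char: 'a')
  sorted[4] = acaccdbcbdbc$aaa  (last char: 'a')
  sorted[5] = accdbcbdbc$aaaac  (last char: 'c')
  sorted[6] = bc$aaaacaccdbcbd  (last char: 'd')
  sorted[7] = bcbdbc$aaaacaccd  (last char: 'd')
  sorted[8] = bdbc$aaaacaccdbc  (last char: 'c')
  sorted[9] = c$aaaacaccdbcbdb  (last char: 'b')
  sorted[10] = caccdbcbdbc$aaaa  (last char: 'a')
  sorted[11] = cbdbc$aaaacaccdb  (last char: 'b')
  sorted[12] = ccdbcbdbc$aaaaca  (last char: 'a')
  sorted[13] = cdbcbdbc$aaaacac  (last char: 'c')
  sorted[14] = dbc$aaaacaccdbcb  (last char: 'b')
  sorted[15] = dbcbdbc$aaaacacc  (last char: 'c')
Last column: c$aaacddcbabacbc
Original string S is at sorted index 1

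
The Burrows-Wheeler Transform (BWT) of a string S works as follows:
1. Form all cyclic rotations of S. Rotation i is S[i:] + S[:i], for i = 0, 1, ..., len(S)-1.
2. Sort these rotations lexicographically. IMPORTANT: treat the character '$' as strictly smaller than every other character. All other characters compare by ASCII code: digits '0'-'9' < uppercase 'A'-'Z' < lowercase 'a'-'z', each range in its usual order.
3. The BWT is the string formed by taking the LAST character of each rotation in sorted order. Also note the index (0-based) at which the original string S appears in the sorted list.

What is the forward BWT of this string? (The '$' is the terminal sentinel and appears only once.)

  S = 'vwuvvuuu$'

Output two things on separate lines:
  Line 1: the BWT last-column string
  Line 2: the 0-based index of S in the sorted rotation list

Answer: uuuvwvu$v
7

Derivation:
All 9 rotations (rotation i = S[i:]+S[:i]):
  rot[0] = vwuvvuuu$
  rot[1] = wuvvuuu$v
  rot[2] = uvvuuu$vw
  rot[3] = vvuuu$vwu
  rot[4] = vuuu$vwuv
  rot[5] = uuu$vwuvv
  rot[6] = uu$vwuvvu
  rot[7] = u$vwuvvuu
  rot[8] = $vwuvvuuu
Sorted (with $ < everything):
  sorted[0] = $vwuvvuuu  (last char: 'u')
  sorted[1] = u$vwuvvuu  (last char: 'u')
  sorted[2] = uu$vwuvvu  (last char: 'u')
  sorted[3] = uuu$vwuvv  (last char: 'v')
  sorted[4] = uvvuuu$vw  (last char: 'w')
  sorted[5] = vuuu$vwuv  (last char: 'v')
  sorted[6] = vvuuu$vwu  (last char: 'u')
  sorted[7] = vwuvvuuu$  (last char: '$')
  sorted[8] = wuvvuuu$v  (last char: 'v')
Last column: uuuvwvu$v
Original string S is at sorted index 7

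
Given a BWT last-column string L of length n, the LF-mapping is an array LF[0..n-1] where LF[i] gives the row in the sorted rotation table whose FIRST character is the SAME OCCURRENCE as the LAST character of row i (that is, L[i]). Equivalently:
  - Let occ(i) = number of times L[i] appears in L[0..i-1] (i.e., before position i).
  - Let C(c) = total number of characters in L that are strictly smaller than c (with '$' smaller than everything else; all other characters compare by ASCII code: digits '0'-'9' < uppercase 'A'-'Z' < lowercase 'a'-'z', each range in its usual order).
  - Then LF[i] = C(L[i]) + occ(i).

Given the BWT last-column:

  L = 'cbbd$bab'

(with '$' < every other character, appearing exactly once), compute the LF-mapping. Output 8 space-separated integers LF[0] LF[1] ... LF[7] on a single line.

Char counts: '$':1, 'a':1, 'b':4, 'c':1, 'd':1
C (first-col start): C('$')=0, C('a')=1, C('b')=2, C('c')=6, C('d')=7
L[0]='c': occ=0, LF[0]=C('c')+0=6+0=6
L[1]='b': occ=0, LF[1]=C('b')+0=2+0=2
L[2]='b': occ=1, LF[2]=C('b')+1=2+1=3
L[3]='d': occ=0, LF[3]=C('d')+0=7+0=7
L[4]='$': occ=0, LF[4]=C('$')+0=0+0=0
L[5]='b': occ=2, LF[5]=C('b')+2=2+2=4
L[6]='a': occ=0, LF[6]=C('a')+0=1+0=1
L[7]='b': occ=3, LF[7]=C('b')+3=2+3=5

Answer: 6 2 3 7 0 4 1 5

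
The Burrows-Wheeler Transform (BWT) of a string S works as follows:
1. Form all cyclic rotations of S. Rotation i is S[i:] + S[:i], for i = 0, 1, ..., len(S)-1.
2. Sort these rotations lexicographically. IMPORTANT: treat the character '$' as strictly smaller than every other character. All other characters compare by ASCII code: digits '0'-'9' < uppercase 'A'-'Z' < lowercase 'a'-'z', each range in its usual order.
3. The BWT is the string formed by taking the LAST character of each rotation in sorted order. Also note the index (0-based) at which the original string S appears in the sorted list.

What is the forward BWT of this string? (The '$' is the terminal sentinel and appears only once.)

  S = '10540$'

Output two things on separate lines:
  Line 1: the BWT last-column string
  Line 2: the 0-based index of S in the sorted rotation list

Answer: 041$50
3

Derivation:
All 6 rotations (rotation i = S[i:]+S[:i]):
  rot[0] = 10540$
  rot[1] = 0540$1
  rot[2] = 540$10
  rot[3] = 40$105
  rot[4] = 0$1054
  rot[5] = $10540
Sorted (with $ < everything):
  sorted[0] = $10540  (last char: '0')
  sorted[1] = 0$1054  (last char: '4')
  sorted[2] = 0540$1  (last char: '1')
  sorted[3] = 10540$  (last char: '$')
  sorted[4] = 40$105  (last char: '5')
  sorted[5] = 540$10  (last char: '0')
Last column: 041$50
Original string S is at sorted index 3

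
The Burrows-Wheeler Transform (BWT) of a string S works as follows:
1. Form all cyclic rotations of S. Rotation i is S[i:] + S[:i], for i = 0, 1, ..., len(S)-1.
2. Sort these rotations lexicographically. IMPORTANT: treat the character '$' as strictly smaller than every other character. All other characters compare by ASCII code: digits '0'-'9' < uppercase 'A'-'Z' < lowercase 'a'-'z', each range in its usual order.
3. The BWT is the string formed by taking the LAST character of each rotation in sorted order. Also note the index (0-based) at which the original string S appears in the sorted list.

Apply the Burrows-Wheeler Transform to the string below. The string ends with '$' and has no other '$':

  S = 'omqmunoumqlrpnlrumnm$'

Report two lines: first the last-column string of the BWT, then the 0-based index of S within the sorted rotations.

Answer: mqnnuuoqpmu$nrmmllrom
11

Derivation:
All 21 rotations (rotation i = S[i:]+S[:i]):
  rot[0] = omqmunoumqlrpnlrumnm$
  rot[1] = mqmunoumqlrpnlrumnm$o
  rot[2] = qmunoumqlrpnlrumnm$om
  rot[3] = munoumqlrpnlrumnm$omq
  rot[4] = unoumqlrpnlrumnm$omqm
  rot[5] = noumqlrpnlrumnm$omqmu
  rot[6] = oumqlrpnlrumnm$omqmun
  rot[7] = umqlrpnlrumnm$omqmuno
  rot[8] = mqlrpnlrumnm$omqmunou
  rot[9] = qlrpnlrumnm$omqmunoum
  rot[10] = lrpnlrumnm$omqmunoumq
  rot[11] = rpnlrumnm$omqmunoumql
  rot[12] = pnlrumnm$omqmunoumqlr
  rot[13] = nlrumnm$omqmunoumqlrp
  rot[14] = lrumnm$omqmunoumqlrpn
  rot[15] = rumnm$omqmunoumqlrpnl
  rot[16] = umnm$omqmunoumqlrpnlr
  rot[17] = mnm$omqmunoumqlrpnlru
  rot[18] = nm$omqmunoumqlrpnlrum
  rot[19] = m$omqmunoumqlrpnlrumn
  rot[20] = $omqmunoumqlrpnlrumnm
Sorted (with $ < everything):
  sorted[0] = $omqmunoumqlrpnlrumnm  (last char: 'm')
  sorted[1] = lrpnlrumnm$omqmunoumq  (last char: 'q')
  sorted[2] = lrumnm$omqmunoumqlrpn  (last char: 'n')
  sorted[3] = m$omqmunoumqlrpnlrumn  (last char: 'n')
  sorted[4] = mnm$omqmunoumqlrpnlru  (last char: 'u')
  sorted[5] = mqlrpnlrumnm$omqmunou  (last char: 'u')
  sorted[6] = mqmunoumqlrpnlrumnm$o  (last char: 'o')
  sorted[7] = munoumqlrpnlrumnm$omq  (last char: 'q')
  sorted[8] = nlrumnm$omqmunoumqlrp  (last char: 'p')
  sorted[9] = nm$omqmunoumqlrpnlrum  (last char: 'm')
  sorted[10] = noumqlrpnlrumnm$omqmu  (last char: 'u')
  sorted[11] = omqmunoumqlrpnlrumnm$  (last char: '$')
  sorted[12] = oumqlrpnlrumnm$omqmun  (last char: 'n')
  sorted[13] = pnlrumnm$omqmunoumqlr  (last char: 'r')
  sorted[14] = qlrpnlrumnm$omqmunoum  (last char: 'm')
  sorted[15] = qmunoumqlrpnlrumnm$om  (last char: 'm')
  sorted[16] = rpnlrumnm$omqmunoumql  (last char: 'l')
  sorted[17] = rumnm$omqmunoumqlrpnl  (last char: 'l')
  sorted[18] = umnm$omqmunoumqlrpnlr  (last char: 'r')
  sorted[19] = umqlrpnlrumnm$omqmuno  (last char: 'o')
  sorted[20] = unoumqlrpnlrumnm$omqm  (last char: 'm')
Last column: mqnnuuoqpmu$nrmmllrom
Original string S is at sorted index 11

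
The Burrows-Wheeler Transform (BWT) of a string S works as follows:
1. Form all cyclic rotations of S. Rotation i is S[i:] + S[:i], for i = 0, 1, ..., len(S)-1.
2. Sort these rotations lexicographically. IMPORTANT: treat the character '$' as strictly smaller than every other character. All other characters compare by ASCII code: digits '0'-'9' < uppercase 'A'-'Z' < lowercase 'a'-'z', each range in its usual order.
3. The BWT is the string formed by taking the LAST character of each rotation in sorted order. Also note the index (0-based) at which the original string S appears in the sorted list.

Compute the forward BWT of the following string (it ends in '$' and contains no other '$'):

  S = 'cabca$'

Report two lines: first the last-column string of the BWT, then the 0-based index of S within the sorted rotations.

All 6 rotations (rotation i = S[i:]+S[:i]):
  rot[0] = cabca$
  rot[1] = abca$c
  rot[2] = bca$ca
  rot[3] = ca$cab
  rot[4] = a$cabc
  rot[5] = $cabca
Sorted (with $ < everything):
  sorted[0] = $cabca  (last char: 'a')
  sorted[1] = a$cabc  (last char: 'c')
  sorted[2] = abca$c  (last char: 'c')
  sorted[3] = bca$ca  (last char: 'a')
  sorted[4] = ca$cab  (last char: 'b')
  sorted[5] = cabca$  (last char: '$')
Last column: accab$
Original string S is at sorted index 5

Answer: accab$
5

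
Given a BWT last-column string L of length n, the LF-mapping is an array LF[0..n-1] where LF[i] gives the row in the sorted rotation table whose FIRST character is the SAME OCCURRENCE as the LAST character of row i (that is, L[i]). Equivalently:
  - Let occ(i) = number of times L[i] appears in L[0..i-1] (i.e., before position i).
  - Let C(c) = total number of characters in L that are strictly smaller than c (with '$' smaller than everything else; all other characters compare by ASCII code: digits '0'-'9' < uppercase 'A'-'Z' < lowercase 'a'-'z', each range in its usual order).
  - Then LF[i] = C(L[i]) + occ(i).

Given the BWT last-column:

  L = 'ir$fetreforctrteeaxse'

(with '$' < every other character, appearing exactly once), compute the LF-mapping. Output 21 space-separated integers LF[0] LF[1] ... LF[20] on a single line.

Char counts: '$':1, 'a':1, 'c':1, 'e':5, 'f':2, 'i':1, 'o':1, 'r':4, 's':1, 't':3, 'x':1
C (first-col start): C('$')=0, C('a')=1, C('c')=2, C('e')=3, C('f')=8, C('i')=10, C('o')=11, C('r')=12, C('s')=16, C('t')=17, C('x')=20
L[0]='i': occ=0, LF[0]=C('i')+0=10+0=10
L[1]='r': occ=0, LF[1]=C('r')+0=12+0=12
L[2]='$': occ=0, LF[2]=C('$')+0=0+0=0
L[3]='f': occ=0, LF[3]=C('f')+0=8+0=8
L[4]='e': occ=0, LF[4]=C('e')+0=3+0=3
L[5]='t': occ=0, LF[5]=C('t')+0=17+0=17
L[6]='r': occ=1, LF[6]=C('r')+1=12+1=13
L[7]='e': occ=1, LF[7]=C('e')+1=3+1=4
L[8]='f': occ=1, LF[8]=C('f')+1=8+1=9
L[9]='o': occ=0, LF[9]=C('o')+0=11+0=11
L[10]='r': occ=2, LF[10]=C('r')+2=12+2=14
L[11]='c': occ=0, LF[11]=C('c')+0=2+0=2
L[12]='t': occ=1, LF[12]=C('t')+1=17+1=18
L[13]='r': occ=3, LF[13]=C('r')+3=12+3=15
L[14]='t': occ=2, LF[14]=C('t')+2=17+2=19
L[15]='e': occ=2, LF[15]=C('e')+2=3+2=5
L[16]='e': occ=3, LF[16]=C('e')+3=3+3=6
L[17]='a': occ=0, LF[17]=C('a')+0=1+0=1
L[18]='x': occ=0, LF[18]=C('x')+0=20+0=20
L[19]='s': occ=0, LF[19]=C('s')+0=16+0=16
L[20]='e': occ=4, LF[20]=C('e')+4=3+4=7

Answer: 10 12 0 8 3 17 13 4 9 11 14 2 18 15 19 5 6 1 20 16 7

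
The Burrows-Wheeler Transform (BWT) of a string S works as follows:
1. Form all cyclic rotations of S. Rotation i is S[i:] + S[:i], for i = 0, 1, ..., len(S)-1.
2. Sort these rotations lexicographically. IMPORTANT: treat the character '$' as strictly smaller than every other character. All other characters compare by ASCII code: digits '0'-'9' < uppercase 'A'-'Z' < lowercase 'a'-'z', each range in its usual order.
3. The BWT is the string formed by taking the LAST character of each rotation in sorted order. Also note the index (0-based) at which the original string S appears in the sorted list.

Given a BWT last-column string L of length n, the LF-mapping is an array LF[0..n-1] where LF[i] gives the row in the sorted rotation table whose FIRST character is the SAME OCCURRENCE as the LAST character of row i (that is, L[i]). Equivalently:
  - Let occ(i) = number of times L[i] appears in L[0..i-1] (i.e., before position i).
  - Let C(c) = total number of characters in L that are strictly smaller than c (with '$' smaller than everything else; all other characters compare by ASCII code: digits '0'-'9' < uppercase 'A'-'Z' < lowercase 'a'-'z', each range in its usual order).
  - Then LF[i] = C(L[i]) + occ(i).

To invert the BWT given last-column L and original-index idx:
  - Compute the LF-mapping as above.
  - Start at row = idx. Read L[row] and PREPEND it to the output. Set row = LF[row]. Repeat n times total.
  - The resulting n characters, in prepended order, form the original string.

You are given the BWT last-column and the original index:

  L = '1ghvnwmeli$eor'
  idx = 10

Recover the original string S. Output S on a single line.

LF mapping: 1 4 5 12 9 13 8 2 7 6 0 3 10 11
Walk LF starting at row 10, prepending L[row]:
  step 1: row=10, L[10]='$', prepend. Next row=LF[10]=0
  step 2: row=0, L[0]='1', prepend. Next row=LF[0]=1
  step 3: row=1, L[1]='g', prepend. Next row=LF[1]=4
  step 4: row=4, L[4]='n', prepend. Next row=LF[4]=9
  step 5: row=9, L[9]='i', prepend. Next row=LF[9]=6
  step 6: row=6, L[6]='m', prepend. Next row=LF[6]=8
  step 7: row=8, L[8]='l', prepend. Next row=LF[8]=7
  step 8: row=7, L[7]='e', prepend. Next row=LF[7]=2
  step 9: row=2, L[2]='h', prepend. Next row=LF[2]=5
  step 10: row=5, L[5]='w', prepend. Next row=LF[5]=13
  step 11: row=13, L[13]='r', prepend. Next row=LF[13]=11
  step 12: row=11, L[11]='e', prepend. Next row=LF[11]=3
  step 13: row=3, L[3]='v', prepend. Next row=LF[3]=12
  step 14: row=12, L[12]='o', prepend. Next row=LF[12]=10
Reversed output: overwhelming1$

Answer: overwhelming1$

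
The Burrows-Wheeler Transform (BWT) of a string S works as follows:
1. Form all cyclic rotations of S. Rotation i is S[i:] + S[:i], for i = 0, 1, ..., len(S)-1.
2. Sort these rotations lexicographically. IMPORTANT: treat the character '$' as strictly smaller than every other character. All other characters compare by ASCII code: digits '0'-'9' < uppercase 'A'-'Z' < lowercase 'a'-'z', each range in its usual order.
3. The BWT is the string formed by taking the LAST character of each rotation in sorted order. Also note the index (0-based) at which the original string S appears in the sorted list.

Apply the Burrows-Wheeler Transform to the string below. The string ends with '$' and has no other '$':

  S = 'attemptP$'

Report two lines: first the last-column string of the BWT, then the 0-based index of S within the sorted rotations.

Answer: Pt$tempta
2

Derivation:
All 9 rotations (rotation i = S[i:]+S[:i]):
  rot[0] = attemptP$
  rot[1] = ttemptP$a
  rot[2] = temptP$at
  rot[3] = emptP$att
  rot[4] = mptP$atte
  rot[5] = ptP$attem
  rot[6] = tP$attemp
  rot[7] = P$attempt
  rot[8] = $attemptP
Sorted (with $ < everything):
  sorted[0] = $attemptP  (last char: 'P')
  sorted[1] = P$attempt  (last char: 't')
  sorted[2] = attemptP$  (last char: '$')
  sorted[3] = emptP$att  (last char: 't')
  sorted[4] = mptP$atte  (last char: 'e')
  sorted[5] = ptP$attem  (last char: 'm')
  sorted[6] = tP$attemp  (last char: 'p')
  sorted[7] = temptP$at  (last char: 't')
  sorted[8] = ttemptP$a  (last char: 'a')
Last column: Pt$tempta
Original string S is at sorted index 2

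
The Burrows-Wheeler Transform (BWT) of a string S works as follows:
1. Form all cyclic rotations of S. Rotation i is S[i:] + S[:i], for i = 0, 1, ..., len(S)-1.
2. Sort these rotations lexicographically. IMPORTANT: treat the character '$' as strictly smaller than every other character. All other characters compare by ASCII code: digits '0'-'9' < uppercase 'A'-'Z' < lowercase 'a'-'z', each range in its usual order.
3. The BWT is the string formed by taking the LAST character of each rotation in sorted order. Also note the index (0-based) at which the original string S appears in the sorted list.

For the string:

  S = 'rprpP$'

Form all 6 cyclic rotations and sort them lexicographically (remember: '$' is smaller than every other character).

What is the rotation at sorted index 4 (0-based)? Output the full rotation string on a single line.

Answer: rpP$rp

Derivation:
All 6 rotations (rotation i = S[i:]+S[:i]):
  rot[0] = rprpP$
  rot[1] = prpP$r
  rot[2] = rpP$rp
  rot[3] = pP$rpr
  rot[4] = P$rprp
  rot[5] = $rprpP
Sorted (with $ < everything):
  sorted[0] = $rprpP
  sorted[1] = P$rprp
  sorted[2] = pP$rpr
  sorted[3] = prpP$r
  sorted[4] = rpP$rp
  sorted[5] = rprpP$
sorted[4] = rpP$rp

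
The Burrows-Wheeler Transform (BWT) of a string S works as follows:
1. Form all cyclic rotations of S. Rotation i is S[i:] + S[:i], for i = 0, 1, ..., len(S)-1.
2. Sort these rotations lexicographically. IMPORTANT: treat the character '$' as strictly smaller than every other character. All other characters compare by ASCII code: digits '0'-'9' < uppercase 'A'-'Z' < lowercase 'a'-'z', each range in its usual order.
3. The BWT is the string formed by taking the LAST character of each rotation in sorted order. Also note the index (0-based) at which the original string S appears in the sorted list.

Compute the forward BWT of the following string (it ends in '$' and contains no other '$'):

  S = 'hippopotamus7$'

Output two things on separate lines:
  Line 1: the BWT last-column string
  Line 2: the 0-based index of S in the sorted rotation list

All 14 rotations (rotation i = S[i:]+S[:i]):
  rot[0] = hippopotamus7$
  rot[1] = ippopotamus7$h
  rot[2] = ppopotamus7$hi
  rot[3] = popotamus7$hip
  rot[4] = opotamus7$hipp
  rot[5] = potamus7$hippo
  rot[6] = otamus7$hippop
  rot[7] = tamus7$hippopo
  rot[8] = amus7$hippopot
  rot[9] = mus7$hippopota
  rot[10] = us7$hippopotam
  rot[11] = s7$hippopotamu
  rot[12] = 7$hippopotamus
  rot[13] = $hippopotamus7
Sorted (with $ < everything):
  sorted[0] = $hippopotamus7  (last char: '7')
  sorted[1] = 7$hippopotamus  (last char: 's')
  sorted[2] = amus7$hippopot  (last char: 't')
  sorted[3] = hippopotamus7$  (last char: '$')
  sorted[4] = ippopotamus7$h  (last char: 'h')
  sorted[5] = mus7$hippopota  (last char: 'a')
  sorted[6] = opotamus7$hipp  (last char: 'p')
  sorted[7] = otamus7$hippop  (last char: 'p')
  sorted[8] = popotamus7$hip  (last char: 'p')
  sorted[9] = potamus7$hippo  (last char: 'o')
  sorted[10] = ppopotamus7$hi  (last char: 'i')
  sorted[11] = s7$hippopotamu  (last char: 'u')
  sorted[12] = tamus7$hippopo  (last char: 'o')
  sorted[13] = us7$hippopotam  (last char: 'm')
Last column: 7st$happpoiuom
Original string S is at sorted index 3

Answer: 7st$happpoiuom
3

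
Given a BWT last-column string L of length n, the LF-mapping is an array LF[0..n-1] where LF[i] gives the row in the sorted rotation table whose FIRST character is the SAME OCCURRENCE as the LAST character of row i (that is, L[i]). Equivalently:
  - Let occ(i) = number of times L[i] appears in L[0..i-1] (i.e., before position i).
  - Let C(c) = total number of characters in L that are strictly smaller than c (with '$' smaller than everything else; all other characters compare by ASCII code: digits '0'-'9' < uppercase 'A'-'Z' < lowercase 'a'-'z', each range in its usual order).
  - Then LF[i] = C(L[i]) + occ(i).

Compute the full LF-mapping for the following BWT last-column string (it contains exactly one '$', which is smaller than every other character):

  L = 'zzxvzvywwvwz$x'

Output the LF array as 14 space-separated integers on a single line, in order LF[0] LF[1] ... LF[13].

Char counts: '$':1, 'v':3, 'w':3, 'x':2, 'y':1, 'z':4
C (first-col start): C('$')=0, C('v')=1, C('w')=4, C('x')=7, C('y')=9, C('z')=10
L[0]='z': occ=0, LF[0]=C('z')+0=10+0=10
L[1]='z': occ=1, LF[1]=C('z')+1=10+1=11
L[2]='x': occ=0, LF[2]=C('x')+0=7+0=7
L[3]='v': occ=0, LF[3]=C('v')+0=1+0=1
L[4]='z': occ=2, LF[4]=C('z')+2=10+2=12
L[5]='v': occ=1, LF[5]=C('v')+1=1+1=2
L[6]='y': occ=0, LF[6]=C('y')+0=9+0=9
L[7]='w': occ=0, LF[7]=C('w')+0=4+0=4
L[8]='w': occ=1, LF[8]=C('w')+1=4+1=5
L[9]='v': occ=2, LF[9]=C('v')+2=1+2=3
L[10]='w': occ=2, LF[10]=C('w')+2=4+2=6
L[11]='z': occ=3, LF[11]=C('z')+3=10+3=13
L[12]='$': occ=0, LF[12]=C('$')+0=0+0=0
L[13]='x': occ=1, LF[13]=C('x')+1=7+1=8

Answer: 10 11 7 1 12 2 9 4 5 3 6 13 0 8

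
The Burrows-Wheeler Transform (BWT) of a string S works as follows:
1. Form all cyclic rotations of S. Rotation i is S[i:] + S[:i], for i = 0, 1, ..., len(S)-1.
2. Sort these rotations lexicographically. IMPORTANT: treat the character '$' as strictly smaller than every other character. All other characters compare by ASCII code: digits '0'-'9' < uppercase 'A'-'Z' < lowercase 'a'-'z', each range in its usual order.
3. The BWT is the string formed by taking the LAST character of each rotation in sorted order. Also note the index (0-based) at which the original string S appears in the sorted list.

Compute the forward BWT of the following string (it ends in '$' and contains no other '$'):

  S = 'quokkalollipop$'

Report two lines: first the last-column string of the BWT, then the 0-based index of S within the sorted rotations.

Answer: pklkoloaulpoi$q
13

Derivation:
All 15 rotations (rotation i = S[i:]+S[:i]):
  rot[0] = quokkalollipop$
  rot[1] = uokkalollipop$q
  rot[2] = okkalollipop$qu
  rot[3] = kkalollipop$quo
  rot[4] = kalollipop$quok
  rot[5] = alollipop$quokk
  rot[6] = lollipop$quokka
  rot[7] = ollipop$quokkal
  rot[8] = llipop$quokkalo
  rot[9] = lipop$quokkalol
  rot[10] = ipop$quokkaloll
  rot[11] = pop$quokkalolli
  rot[12] = op$quokkalollip
  rot[13] = p$quokkalollipo
  rot[14] = $quokkalollipop
Sorted (with $ < everything):
  sorted[0] = $quokkalollipop  (last char: 'p')
  sorted[1] = alollipop$quokk  (last char: 'k')
  sorted[2] = ipop$quokkaloll  (last char: 'l')
  sorted[3] = kalollipop$quok  (last char: 'k')
  sorted[4] = kkalollipop$quo  (last char: 'o')
  sorted[5] = lipop$quokkalol  (last char: 'l')
  sorted[6] = llipop$quokkalo  (last char: 'o')
  sorted[7] = lollipop$quokka  (last char: 'a')
  sorted[8] = okkalollipop$qu  (last char: 'u')
  sorted[9] = ollipop$quokkal  (last char: 'l')
  sorted[10] = op$quokkalollip  (last char: 'p')
  sorted[11] = p$quokkalollipo  (last char: 'o')
  sorted[12] = pop$quokkalolli  (last char: 'i')
  sorted[13] = quokkalollipop$  (last char: '$')
  sorted[14] = uokkalollipop$q  (last char: 'q')
Last column: pklkoloaulpoi$q
Original string S is at sorted index 13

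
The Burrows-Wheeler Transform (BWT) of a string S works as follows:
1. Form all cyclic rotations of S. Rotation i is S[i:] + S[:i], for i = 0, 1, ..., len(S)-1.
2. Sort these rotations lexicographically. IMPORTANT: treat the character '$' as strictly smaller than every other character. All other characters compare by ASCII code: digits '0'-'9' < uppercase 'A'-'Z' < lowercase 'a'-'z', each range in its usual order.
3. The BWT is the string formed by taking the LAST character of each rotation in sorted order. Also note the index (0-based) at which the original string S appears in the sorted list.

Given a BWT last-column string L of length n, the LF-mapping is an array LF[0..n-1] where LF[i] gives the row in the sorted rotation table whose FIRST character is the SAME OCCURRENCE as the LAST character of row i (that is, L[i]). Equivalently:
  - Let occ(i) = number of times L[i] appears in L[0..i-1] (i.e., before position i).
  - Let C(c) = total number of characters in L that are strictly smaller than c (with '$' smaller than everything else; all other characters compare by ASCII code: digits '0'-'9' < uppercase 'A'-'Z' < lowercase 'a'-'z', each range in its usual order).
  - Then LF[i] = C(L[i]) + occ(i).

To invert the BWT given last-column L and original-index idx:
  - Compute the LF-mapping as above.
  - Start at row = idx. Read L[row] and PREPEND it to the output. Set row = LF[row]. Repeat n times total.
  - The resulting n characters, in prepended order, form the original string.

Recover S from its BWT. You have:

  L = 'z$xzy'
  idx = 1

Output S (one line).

Answer: xyzz$

Derivation:
LF mapping: 3 0 1 4 2
Walk LF starting at row 1, prepending L[row]:
  step 1: row=1, L[1]='$', prepend. Next row=LF[1]=0
  step 2: row=0, L[0]='z', prepend. Next row=LF[0]=3
  step 3: row=3, L[3]='z', prepend. Next row=LF[3]=4
  step 4: row=4, L[4]='y', prepend. Next row=LF[4]=2
  step 5: row=2, L[2]='x', prepend. Next row=LF[2]=1
Reversed output: xyzz$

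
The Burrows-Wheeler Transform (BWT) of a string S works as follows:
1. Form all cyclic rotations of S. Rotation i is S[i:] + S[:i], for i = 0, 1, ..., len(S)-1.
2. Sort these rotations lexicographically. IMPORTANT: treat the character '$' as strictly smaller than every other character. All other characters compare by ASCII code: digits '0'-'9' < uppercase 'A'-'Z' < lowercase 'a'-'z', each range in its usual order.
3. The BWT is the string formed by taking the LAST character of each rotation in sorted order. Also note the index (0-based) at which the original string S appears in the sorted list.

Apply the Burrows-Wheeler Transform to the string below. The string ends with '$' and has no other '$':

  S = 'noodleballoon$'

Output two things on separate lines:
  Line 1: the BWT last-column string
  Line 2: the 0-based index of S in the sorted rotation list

All 14 rotations (rotation i = S[i:]+S[:i]):
  rot[0] = noodleballoon$
  rot[1] = oodleballoon$n
  rot[2] = odleballoon$no
  rot[3] = dleballoon$noo
  rot[4] = leballoon$nood
  rot[5] = eballoon$noodl
  rot[6] = balloon$noodle
  rot[7] = alloon$noodleb
  rot[8] = lloon$noodleba
  rot[9] = loon$noodlebal
  rot[10] = oon$noodleball
  rot[11] = on$noodleballo
  rot[12] = n$noodleballoo
  rot[13] = $noodleballoon
Sorted (with $ < everything):
  sorted[0] = $noodleballoon  (last char: 'n')
  sorted[1] = alloon$noodleb  (last char: 'b')
  sorted[2] = balloon$noodle  (last char: 'e')
  sorted[3] = dleballoon$noo  (last char: 'o')
  sorted[4] = eballoon$noodl  (last char: 'l')
  sorted[5] = leballoon$nood  (last char: 'd')
  sorted[6] = lloon$noodleba  (last char: 'a')
  sorted[7] = loon$noodlebal  (last char: 'l')
  sorted[8] = n$noodleballoo  (last char: 'o')
  sorted[9] = noodleballoon$  (last char: '$')
  sorted[10] = odleballoon$no  (last char: 'o')
  sorted[11] = on$noodleballo  (last char: 'o')
  sorted[12] = oodleballoon$n  (last char: 'n')
  sorted[13] = oon$noodleball  (last char: 'l')
Last column: nbeoldalo$oonl
Original string S is at sorted index 9

Answer: nbeoldalo$oonl
9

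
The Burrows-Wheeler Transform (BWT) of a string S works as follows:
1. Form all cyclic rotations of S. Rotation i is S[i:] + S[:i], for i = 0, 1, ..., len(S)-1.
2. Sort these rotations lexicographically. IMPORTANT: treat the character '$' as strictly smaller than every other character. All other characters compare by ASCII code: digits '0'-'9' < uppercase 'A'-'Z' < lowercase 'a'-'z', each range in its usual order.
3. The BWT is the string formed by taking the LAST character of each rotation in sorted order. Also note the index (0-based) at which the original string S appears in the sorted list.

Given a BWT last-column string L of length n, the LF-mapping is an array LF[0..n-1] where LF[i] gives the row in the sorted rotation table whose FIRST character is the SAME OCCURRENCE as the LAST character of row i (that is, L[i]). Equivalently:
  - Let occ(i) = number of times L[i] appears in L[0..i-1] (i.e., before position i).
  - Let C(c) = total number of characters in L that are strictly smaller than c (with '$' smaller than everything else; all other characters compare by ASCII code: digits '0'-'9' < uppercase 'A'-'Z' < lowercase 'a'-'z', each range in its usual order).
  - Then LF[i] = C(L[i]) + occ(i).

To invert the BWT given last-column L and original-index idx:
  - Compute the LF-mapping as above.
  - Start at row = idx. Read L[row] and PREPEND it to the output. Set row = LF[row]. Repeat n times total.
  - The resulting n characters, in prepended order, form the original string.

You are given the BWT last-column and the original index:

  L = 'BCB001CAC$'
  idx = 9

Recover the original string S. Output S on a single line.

Answer: CCB0AC01B$

Derivation:
LF mapping: 5 7 6 1 2 3 8 4 9 0
Walk LF starting at row 9, prepending L[row]:
  step 1: row=9, L[9]='$', prepend. Next row=LF[9]=0
  step 2: row=0, L[0]='B', prepend. Next row=LF[0]=5
  step 3: row=5, L[5]='1', prepend. Next row=LF[5]=3
  step 4: row=3, L[3]='0', prepend. Next row=LF[3]=1
  step 5: row=1, L[1]='C', prepend. Next row=LF[1]=7
  step 6: row=7, L[7]='A', prepend. Next row=LF[7]=4
  step 7: row=4, L[4]='0', prepend. Next row=LF[4]=2
  step 8: row=2, L[2]='B', prepend. Next row=LF[2]=6
  step 9: row=6, L[6]='C', prepend. Next row=LF[6]=8
  step 10: row=8, L[8]='C', prepend. Next row=LF[8]=9
Reversed output: CCB0AC01B$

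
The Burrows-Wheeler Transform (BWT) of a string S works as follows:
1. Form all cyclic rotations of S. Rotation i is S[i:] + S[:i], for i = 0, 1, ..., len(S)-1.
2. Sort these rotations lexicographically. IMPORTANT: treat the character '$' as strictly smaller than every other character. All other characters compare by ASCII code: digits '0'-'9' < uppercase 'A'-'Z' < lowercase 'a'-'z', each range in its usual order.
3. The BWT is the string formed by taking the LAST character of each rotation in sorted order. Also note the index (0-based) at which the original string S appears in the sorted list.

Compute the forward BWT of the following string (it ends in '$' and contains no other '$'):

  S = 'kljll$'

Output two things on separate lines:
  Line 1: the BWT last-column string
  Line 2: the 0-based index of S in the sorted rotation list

Answer: ll$lkj
2

Derivation:
All 6 rotations (rotation i = S[i:]+S[:i]):
  rot[0] = kljll$
  rot[1] = ljll$k
  rot[2] = jll$kl
  rot[3] = ll$klj
  rot[4] = l$kljl
  rot[5] = $kljll
Sorted (with $ < everything):
  sorted[0] = $kljll  (last char: 'l')
  sorted[1] = jll$kl  (last char: 'l')
  sorted[2] = kljll$  (last char: '$')
  sorted[3] = l$kljl  (last char: 'l')
  sorted[4] = ljll$k  (last char: 'k')
  sorted[5] = ll$klj  (last char: 'j')
Last column: ll$lkj
Original string S is at sorted index 2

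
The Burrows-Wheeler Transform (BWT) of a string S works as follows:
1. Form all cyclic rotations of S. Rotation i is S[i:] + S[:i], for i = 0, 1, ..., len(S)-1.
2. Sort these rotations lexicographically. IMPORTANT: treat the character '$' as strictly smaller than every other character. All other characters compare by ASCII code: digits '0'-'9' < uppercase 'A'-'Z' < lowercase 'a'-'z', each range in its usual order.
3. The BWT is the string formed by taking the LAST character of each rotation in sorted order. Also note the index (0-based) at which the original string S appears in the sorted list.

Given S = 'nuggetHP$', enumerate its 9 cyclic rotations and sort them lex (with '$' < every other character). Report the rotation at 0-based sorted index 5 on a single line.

All 9 rotations (rotation i = S[i:]+S[:i]):
  rot[0] = nuggetHP$
  rot[1] = uggetHP$n
  rot[2] = ggetHP$nu
  rot[3] = getHP$nug
  rot[4] = etHP$nugg
  rot[5] = tHP$nugge
  rot[6] = HP$nugget
  rot[7] = P$nuggetH
  rot[8] = $nuggetHP
Sorted (with $ < everything):
  sorted[0] = $nuggetHP
  sorted[1] = HP$nugget
  sorted[2] = P$nuggetH
  sorted[3] = etHP$nugg
  sorted[4] = getHP$nug
  sorted[5] = ggetHP$nu
  sorted[6] = nuggetHP$
  sorted[7] = tHP$nugge
  sorted[8] = uggetHP$n
sorted[5] = ggetHP$nu

Answer: ggetHP$nu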